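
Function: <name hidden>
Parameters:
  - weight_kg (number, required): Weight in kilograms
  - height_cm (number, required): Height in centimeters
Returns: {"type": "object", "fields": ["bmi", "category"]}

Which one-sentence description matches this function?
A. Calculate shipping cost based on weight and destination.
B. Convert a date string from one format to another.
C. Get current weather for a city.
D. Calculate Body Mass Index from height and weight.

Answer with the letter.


Parameters weight_kg, height_cm and return ["bmi", "category"] fit: Calculate Body Mass Index from height and weight.
D


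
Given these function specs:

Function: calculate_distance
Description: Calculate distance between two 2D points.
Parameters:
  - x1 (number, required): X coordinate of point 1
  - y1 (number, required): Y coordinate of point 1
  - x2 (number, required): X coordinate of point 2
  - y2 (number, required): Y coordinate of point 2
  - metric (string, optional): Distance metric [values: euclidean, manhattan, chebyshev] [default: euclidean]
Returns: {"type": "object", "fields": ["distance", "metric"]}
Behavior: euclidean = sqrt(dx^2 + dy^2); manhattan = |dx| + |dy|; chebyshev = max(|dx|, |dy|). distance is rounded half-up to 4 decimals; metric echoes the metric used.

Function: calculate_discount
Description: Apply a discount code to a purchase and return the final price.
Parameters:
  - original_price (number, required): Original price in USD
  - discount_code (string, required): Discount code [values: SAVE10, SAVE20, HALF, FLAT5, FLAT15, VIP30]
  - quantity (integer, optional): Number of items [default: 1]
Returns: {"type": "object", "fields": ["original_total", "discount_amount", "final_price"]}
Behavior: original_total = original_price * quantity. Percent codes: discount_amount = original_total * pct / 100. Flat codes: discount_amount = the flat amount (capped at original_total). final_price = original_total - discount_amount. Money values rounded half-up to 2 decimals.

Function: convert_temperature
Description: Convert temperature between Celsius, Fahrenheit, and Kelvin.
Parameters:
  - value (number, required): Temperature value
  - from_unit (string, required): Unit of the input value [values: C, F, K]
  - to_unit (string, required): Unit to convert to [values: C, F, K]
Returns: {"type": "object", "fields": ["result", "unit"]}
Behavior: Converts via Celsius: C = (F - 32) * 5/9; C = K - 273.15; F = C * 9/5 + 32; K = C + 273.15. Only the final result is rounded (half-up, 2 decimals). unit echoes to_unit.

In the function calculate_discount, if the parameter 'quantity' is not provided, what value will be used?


The calculate_discount spec declares:
  - quantity (integer, optional): Number of items [default: 1]
Default:
1


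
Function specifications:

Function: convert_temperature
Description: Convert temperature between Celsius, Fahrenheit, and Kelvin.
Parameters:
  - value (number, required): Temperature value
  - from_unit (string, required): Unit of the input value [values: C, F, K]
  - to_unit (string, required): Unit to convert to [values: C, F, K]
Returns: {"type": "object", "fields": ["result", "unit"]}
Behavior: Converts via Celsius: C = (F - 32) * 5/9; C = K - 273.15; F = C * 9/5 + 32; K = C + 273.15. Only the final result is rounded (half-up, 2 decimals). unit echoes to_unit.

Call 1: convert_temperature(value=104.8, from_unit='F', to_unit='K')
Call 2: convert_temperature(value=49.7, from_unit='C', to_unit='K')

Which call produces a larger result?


Call 1:
  To C: (104.8 - 32) * 5/9 = 40.444444
  To K: 40.444444 + 273.15 = 313.594444
  Round to 2 decimals: 313.59
  -> 313.59 K
Call 2:
  Input already in C: 49.7
  To K: 49.7 + 273.15 = 322.85
  Round to 2 decimals: 322.85
  -> 322.85 K
Call 2 (322.85 K)


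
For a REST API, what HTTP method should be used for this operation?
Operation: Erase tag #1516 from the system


GET = read, POST = create, PUT = update/replace, DELETE = remove
This operation is a removal.
DELETE


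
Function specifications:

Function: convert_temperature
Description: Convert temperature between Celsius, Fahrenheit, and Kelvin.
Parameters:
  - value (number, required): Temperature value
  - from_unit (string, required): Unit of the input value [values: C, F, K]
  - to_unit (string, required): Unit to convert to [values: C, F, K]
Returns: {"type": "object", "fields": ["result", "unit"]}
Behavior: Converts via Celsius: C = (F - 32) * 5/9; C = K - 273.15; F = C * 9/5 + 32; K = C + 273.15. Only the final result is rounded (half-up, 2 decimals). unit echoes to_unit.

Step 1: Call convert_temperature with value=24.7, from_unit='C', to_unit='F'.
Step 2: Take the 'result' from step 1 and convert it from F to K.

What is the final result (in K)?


Step 1: convert_temperature(value=24.7, from_unit=C, to_unit=F)
  Input already in C: 24.7
  To F: 24.7 * 9/5 + 32 = 76.46
  Round to 2 decimals: 76.46
  -> result = 76.46 F
Step 2: convert_temperature(value=76.46, from_unit=F, to_unit=K)
  To C: (76.46 - 32) * 5/9 = 24.7
  To K: 24.7 + 273.15 = 297.85
  Round to 2 decimals: 297.85
  -> result = 297.85 K
297.85 K


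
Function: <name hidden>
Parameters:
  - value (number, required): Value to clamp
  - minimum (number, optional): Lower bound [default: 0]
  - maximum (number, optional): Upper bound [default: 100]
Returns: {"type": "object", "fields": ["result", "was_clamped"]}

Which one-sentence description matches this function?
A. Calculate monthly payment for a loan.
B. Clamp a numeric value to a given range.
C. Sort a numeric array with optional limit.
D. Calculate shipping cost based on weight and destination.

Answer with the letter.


Parameters value, minimum, maximum and return ["result", "was_clamped"] fit: Clamp a numeric value to a given range.
B


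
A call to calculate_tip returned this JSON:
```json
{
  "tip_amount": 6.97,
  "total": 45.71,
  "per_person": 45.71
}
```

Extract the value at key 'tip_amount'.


6.97


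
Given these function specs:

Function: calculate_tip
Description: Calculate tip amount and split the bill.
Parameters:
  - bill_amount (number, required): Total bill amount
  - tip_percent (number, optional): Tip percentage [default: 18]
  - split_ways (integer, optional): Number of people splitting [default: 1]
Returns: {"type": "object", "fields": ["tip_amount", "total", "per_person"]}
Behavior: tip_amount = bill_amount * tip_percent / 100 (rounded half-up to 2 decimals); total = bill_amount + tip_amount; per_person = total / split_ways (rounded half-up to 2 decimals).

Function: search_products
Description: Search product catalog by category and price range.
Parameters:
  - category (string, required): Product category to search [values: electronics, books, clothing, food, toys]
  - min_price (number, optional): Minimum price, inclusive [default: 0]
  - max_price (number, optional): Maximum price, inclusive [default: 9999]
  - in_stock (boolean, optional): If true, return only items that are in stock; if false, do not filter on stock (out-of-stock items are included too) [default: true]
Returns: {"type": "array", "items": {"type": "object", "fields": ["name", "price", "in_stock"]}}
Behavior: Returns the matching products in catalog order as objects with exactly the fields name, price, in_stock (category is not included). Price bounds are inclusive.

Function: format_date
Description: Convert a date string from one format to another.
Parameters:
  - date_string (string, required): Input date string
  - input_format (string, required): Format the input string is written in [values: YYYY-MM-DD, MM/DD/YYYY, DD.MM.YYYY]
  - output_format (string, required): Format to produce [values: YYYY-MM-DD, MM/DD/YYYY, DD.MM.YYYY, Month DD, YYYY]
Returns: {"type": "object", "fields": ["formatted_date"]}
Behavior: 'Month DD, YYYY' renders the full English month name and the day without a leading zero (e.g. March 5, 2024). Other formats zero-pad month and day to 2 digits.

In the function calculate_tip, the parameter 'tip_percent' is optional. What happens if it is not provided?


The calculate_tip spec declares:
  - tip_percent (number, optional): Tip percentage [default: 18]
It defaults to 18


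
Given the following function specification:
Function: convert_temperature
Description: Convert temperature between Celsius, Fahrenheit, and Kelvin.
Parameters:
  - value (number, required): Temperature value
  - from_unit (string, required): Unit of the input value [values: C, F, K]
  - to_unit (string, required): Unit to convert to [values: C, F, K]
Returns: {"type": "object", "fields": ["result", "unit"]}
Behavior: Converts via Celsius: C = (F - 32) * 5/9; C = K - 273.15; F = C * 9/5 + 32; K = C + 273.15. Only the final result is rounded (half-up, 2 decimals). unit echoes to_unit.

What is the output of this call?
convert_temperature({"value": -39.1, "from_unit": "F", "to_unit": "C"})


To C: (-39.1 - 32) * 5/9 = -39.5
Target is C: -39.5
Round to 2 decimals: -39.5
Output:
{"result": -39.5, "unit": "C"}


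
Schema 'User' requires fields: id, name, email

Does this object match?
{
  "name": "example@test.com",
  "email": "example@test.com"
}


Checking required fields...
Missing: id
Invalid - missing required field 'id'


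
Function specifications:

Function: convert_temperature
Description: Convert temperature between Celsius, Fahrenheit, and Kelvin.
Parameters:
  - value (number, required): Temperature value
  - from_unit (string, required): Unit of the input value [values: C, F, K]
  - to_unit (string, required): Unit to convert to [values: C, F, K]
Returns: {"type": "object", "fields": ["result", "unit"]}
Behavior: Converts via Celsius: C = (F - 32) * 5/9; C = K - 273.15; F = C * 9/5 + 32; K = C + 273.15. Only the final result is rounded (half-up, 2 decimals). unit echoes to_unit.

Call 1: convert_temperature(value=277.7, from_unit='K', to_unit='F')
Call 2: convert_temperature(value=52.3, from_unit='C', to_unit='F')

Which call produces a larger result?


Call 1:
  To C: 277.7 - 273.15 = 4.55
  To F: 4.55 * 9/5 + 32 = 40.19
  Round to 2 decimals: 40.19
  -> 40.19 F
Call 2:
  Input already in C: 52.3
  To F: 52.3 * 9/5 + 32 = 126.14
  Round to 2 decimals: 126.14
  -> 126.14 F
Call 2 (126.14 F)


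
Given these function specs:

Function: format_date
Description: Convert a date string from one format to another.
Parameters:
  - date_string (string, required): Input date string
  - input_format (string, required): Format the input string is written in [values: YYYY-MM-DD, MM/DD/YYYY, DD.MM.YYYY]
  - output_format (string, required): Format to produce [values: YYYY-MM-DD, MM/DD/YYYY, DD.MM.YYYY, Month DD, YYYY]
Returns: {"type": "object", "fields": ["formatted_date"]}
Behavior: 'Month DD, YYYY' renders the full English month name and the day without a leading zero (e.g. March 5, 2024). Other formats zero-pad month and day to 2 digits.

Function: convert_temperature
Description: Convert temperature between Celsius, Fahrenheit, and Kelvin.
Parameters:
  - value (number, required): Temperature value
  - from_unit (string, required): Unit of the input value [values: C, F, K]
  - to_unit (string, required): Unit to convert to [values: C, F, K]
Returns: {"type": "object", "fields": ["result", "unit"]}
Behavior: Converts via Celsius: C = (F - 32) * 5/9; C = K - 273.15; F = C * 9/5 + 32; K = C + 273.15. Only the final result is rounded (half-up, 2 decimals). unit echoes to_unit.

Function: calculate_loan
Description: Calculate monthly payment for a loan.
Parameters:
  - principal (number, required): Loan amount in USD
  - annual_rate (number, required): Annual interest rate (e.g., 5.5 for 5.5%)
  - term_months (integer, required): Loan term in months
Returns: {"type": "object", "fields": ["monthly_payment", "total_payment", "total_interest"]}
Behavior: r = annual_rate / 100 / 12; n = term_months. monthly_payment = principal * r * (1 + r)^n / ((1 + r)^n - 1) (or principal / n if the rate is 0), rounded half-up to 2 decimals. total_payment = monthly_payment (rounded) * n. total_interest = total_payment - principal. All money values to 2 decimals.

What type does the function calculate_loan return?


The calculate_loan spec declares Returns: {"type": "object", "fields": ["monthly_payment", "total_payment", "total_interest"]}
Type:
object


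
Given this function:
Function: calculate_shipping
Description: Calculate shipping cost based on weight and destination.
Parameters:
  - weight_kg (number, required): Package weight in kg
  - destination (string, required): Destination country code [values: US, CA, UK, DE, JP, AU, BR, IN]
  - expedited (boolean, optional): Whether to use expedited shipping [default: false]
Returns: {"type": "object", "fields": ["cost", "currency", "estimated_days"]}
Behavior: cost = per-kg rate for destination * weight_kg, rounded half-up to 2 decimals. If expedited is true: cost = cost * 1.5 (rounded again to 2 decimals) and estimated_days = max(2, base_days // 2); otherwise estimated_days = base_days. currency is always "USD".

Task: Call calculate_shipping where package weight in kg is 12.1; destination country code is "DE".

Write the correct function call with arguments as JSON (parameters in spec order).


Mapping each described value to its parameter name:
  'Package weight in kg' -> weight_kg = 12.1
  'Destination country code' -> destination = "DE"
calculate_shipping({"weight_kg": 12.1, "destination": "DE"})


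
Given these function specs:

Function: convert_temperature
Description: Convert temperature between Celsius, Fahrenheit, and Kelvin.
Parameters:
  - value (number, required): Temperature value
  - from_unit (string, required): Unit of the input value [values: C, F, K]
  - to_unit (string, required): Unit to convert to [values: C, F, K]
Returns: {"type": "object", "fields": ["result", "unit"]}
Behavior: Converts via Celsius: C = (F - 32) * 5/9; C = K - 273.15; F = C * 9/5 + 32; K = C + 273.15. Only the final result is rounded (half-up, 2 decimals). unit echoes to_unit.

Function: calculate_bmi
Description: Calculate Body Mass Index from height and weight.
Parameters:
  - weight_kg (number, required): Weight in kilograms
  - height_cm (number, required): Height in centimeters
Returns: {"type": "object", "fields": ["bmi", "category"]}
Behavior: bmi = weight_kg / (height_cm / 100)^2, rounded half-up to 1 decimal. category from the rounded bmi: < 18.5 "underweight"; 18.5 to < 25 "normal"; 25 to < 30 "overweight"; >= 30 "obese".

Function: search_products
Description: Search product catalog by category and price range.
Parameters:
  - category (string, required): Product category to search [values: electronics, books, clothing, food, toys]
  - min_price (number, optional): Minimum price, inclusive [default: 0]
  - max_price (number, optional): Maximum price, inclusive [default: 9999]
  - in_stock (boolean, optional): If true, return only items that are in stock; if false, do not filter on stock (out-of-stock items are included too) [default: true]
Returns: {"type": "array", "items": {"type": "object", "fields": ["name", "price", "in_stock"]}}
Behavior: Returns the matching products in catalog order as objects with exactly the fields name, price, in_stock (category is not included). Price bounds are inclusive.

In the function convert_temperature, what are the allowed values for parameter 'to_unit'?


The convert_temperature spec declares:
  - to_unit (string, required): Unit to convert to [values: C, F, K]
Allowed values:
C, F, K


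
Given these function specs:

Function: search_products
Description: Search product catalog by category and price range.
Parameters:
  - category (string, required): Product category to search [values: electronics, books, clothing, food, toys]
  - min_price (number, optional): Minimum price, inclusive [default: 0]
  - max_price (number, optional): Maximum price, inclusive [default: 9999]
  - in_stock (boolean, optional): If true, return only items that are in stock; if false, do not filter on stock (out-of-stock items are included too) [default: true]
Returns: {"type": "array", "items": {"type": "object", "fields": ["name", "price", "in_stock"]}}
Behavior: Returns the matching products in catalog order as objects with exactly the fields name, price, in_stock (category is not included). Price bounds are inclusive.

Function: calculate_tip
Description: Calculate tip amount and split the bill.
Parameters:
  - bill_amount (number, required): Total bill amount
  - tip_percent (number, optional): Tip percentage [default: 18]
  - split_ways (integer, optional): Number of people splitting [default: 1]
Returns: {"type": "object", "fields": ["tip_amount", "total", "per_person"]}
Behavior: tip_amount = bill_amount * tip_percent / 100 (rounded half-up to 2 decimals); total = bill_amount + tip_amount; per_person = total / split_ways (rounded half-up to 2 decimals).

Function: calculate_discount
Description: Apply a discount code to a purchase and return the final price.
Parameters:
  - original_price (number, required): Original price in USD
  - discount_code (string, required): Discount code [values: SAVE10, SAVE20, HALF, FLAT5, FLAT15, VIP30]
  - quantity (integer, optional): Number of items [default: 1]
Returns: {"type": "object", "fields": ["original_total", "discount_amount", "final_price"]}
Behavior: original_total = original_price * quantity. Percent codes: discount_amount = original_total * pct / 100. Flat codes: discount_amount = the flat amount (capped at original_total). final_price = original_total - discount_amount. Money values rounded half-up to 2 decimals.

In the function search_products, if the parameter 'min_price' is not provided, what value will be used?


The search_products spec declares:
  - min_price (number, optional): Minimum price, inclusive [default: 0]
Default:
0


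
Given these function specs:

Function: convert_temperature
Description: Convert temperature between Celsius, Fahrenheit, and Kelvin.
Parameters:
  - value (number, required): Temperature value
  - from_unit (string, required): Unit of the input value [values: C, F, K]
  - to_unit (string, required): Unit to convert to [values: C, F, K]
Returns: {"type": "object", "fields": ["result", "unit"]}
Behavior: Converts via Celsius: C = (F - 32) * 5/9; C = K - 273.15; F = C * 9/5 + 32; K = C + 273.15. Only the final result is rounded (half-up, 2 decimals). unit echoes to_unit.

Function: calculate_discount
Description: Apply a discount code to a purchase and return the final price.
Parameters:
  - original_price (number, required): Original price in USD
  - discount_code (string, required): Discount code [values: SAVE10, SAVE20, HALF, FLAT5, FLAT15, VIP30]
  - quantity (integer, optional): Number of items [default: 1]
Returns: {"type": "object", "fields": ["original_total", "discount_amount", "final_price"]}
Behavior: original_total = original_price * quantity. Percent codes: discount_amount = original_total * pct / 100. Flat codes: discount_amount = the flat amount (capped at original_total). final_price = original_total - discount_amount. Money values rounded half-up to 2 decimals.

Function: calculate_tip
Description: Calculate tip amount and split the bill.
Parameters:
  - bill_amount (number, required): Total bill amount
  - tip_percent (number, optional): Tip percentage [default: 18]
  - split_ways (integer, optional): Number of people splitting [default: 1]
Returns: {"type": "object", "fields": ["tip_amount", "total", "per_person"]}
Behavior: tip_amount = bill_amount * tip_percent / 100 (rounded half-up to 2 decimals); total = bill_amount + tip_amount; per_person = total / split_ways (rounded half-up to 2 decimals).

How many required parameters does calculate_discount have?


Parameters of calculate_discount: original_price (required), discount_code (required), quantity (optional)
Required count:
2


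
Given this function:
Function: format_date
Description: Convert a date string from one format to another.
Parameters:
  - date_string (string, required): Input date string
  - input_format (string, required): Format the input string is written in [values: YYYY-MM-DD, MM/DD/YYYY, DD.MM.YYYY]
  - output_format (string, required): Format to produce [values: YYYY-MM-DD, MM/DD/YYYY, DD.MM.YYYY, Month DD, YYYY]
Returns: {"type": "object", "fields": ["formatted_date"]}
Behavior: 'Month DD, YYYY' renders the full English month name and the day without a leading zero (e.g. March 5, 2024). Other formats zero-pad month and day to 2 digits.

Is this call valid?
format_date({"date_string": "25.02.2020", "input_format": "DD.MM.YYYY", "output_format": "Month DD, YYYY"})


Checking all required parameters present and types match... All valid.
Valid


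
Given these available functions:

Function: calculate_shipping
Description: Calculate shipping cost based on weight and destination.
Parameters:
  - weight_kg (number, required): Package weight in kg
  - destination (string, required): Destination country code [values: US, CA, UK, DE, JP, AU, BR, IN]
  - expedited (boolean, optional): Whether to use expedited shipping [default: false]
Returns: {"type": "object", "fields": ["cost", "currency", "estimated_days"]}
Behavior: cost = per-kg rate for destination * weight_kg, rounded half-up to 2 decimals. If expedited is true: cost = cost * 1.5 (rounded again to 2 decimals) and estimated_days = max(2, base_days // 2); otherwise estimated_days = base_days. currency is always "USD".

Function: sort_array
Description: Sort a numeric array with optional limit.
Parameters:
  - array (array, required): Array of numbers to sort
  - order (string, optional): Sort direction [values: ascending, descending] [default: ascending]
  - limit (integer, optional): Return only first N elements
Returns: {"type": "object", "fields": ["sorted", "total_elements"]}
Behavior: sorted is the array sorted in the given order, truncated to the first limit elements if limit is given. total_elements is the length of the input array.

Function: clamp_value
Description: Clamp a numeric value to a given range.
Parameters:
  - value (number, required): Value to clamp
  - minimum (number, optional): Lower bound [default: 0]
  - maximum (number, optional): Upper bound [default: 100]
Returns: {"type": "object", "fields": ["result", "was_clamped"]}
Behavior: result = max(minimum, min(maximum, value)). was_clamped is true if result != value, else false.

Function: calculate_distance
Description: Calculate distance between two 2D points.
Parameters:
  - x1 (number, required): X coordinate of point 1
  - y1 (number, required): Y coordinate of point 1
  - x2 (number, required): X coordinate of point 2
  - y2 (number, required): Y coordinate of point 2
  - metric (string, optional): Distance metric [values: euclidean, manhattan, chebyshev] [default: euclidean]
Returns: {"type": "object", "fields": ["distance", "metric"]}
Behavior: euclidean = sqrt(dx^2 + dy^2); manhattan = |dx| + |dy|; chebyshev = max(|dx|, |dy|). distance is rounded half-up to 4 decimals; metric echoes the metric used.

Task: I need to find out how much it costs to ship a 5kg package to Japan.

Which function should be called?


The task needs a function whose description is: Calculate shipping cost based on weight and destination.
calculate_shipping


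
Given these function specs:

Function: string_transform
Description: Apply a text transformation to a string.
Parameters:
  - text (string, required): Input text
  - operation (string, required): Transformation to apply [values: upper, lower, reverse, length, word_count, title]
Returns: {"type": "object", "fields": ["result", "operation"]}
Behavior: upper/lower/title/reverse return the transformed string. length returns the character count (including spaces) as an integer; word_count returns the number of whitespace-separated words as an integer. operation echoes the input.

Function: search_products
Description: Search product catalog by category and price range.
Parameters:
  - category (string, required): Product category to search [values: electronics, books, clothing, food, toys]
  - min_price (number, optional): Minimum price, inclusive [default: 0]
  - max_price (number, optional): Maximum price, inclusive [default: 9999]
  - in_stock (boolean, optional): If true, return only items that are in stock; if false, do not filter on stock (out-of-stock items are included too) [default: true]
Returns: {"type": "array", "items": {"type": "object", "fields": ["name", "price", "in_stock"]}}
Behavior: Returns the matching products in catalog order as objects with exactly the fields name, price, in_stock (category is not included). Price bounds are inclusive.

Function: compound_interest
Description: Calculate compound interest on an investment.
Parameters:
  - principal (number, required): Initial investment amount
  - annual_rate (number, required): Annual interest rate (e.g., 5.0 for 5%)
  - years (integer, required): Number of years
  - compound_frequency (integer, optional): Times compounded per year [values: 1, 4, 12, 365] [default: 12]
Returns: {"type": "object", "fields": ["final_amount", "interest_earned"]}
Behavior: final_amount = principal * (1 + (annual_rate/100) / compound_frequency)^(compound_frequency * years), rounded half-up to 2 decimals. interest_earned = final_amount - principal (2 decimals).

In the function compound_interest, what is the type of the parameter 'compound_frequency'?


The compound_interest spec declares:
  - compound_frequency (integer, optional): Times compounded per year [values: 1, 4, 12, 365] [default: 12]
Type:
integer


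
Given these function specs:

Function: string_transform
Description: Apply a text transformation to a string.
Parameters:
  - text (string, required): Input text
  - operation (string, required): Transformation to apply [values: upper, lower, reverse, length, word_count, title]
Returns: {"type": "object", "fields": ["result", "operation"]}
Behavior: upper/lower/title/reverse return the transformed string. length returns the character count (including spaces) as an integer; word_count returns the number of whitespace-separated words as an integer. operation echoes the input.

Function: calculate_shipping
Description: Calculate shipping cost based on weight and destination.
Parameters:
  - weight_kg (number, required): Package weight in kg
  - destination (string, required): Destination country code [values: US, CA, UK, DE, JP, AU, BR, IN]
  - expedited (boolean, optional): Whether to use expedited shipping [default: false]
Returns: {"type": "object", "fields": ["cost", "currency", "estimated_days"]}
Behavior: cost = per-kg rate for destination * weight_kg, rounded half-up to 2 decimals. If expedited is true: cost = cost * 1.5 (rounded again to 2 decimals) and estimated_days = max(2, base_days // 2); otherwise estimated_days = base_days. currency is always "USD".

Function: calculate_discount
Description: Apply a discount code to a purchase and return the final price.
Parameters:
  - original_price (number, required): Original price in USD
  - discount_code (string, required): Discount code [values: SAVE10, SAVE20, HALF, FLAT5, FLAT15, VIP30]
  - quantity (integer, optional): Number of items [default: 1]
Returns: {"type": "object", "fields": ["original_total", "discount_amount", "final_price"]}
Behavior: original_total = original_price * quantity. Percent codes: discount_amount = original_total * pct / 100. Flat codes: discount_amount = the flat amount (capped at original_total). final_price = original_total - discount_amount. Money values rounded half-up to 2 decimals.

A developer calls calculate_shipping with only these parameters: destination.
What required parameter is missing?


Required parameters: weight_kg, destination
Provided: destination
Missing: weight_kg
weight_kg


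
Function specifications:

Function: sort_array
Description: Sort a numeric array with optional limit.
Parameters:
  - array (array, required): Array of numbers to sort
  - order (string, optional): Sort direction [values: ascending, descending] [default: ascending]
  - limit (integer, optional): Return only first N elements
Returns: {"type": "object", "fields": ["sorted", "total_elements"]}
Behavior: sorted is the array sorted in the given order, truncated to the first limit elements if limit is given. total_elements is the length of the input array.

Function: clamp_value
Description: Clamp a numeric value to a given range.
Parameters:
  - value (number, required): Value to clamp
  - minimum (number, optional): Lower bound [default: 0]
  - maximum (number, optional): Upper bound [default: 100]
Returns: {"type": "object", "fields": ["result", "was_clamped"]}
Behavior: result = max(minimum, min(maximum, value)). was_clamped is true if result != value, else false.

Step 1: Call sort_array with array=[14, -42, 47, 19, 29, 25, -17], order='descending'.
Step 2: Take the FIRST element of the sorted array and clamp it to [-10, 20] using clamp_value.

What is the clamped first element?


Step 1: sort_array(order=descending)
  sorted: [47, 29, 25, 19, 14, -17, -42]
  -> first element = 47
Step 2: clamp_value(value=47, minimum=-10, maximum=20)
  result = max(-10, min(20, 47)) = max(-10, 20) = 20
  was_clamped = (20 != 47) = true
  -> result = 20
20


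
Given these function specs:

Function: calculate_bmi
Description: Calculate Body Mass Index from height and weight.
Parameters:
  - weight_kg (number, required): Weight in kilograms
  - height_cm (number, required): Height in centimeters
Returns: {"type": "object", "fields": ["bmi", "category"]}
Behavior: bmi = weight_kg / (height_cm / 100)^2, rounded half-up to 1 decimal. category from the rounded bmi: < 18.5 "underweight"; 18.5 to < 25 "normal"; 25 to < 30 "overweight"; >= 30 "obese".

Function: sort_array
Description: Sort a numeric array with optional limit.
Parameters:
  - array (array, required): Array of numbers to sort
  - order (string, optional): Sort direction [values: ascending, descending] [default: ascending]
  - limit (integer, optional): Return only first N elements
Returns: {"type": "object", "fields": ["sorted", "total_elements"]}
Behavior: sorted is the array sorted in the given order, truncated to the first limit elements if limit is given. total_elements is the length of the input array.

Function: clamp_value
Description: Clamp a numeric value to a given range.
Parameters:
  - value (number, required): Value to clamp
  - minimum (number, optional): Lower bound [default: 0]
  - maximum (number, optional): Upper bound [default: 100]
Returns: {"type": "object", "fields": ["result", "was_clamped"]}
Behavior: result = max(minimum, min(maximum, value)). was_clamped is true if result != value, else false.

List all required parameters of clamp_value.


Parameters of clamp_value and their required/optional flag:
  value: required
  minimum: optional
  maximum: optional
value


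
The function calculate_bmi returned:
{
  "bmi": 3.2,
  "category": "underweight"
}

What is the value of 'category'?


underweight


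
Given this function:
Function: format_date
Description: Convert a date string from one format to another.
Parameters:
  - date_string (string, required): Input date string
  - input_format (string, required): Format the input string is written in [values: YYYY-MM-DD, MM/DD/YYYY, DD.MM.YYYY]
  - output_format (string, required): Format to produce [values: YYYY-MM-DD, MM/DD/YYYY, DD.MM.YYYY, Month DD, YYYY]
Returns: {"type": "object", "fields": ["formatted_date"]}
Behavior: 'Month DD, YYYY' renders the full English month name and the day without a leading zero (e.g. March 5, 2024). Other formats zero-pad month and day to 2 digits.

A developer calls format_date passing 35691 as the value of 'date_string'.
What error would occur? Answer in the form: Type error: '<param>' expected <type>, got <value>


Spec: 'date_string' is declared as string; 35691 is an integer.
Type error: 'date_string' expected string, got 35691


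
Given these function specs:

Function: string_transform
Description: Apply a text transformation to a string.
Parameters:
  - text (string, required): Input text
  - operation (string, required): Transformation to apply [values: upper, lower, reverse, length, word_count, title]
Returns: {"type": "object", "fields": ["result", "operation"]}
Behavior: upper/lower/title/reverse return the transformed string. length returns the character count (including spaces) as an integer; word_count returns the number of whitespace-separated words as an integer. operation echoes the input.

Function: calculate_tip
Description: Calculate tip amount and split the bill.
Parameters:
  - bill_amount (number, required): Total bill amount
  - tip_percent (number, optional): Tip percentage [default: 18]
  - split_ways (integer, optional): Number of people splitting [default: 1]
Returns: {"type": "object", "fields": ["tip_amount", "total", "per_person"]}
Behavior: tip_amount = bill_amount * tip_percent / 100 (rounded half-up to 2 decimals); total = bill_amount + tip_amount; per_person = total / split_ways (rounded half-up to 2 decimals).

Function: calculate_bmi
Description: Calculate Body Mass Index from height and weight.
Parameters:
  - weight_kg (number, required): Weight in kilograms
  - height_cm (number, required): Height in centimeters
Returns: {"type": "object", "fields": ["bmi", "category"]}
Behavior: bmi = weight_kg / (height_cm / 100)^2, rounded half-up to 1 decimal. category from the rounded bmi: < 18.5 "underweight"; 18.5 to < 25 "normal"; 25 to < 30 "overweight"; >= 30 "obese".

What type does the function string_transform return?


The string_transform spec declares Returns: {"type": "object", "fields": ["result", "operation"]}
Type:
object


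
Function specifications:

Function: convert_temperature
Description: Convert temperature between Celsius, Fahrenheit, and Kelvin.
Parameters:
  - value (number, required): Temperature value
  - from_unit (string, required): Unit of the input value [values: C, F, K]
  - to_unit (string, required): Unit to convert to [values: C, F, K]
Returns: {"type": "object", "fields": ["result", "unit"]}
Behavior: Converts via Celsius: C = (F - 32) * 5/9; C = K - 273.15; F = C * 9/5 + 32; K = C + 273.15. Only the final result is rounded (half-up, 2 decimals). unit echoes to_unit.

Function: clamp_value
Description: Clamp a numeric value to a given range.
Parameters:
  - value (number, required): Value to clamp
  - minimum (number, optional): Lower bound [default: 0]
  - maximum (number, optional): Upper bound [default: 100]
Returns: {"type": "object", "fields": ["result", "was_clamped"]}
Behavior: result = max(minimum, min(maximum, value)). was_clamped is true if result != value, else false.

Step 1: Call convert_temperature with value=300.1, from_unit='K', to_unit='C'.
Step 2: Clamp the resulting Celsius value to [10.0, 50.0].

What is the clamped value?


Step 1: convert_temperature(value=300.1, from_unit=K, to_unit=C)
  To C: 300.1 - 273.15 = 26.95
  Target is C: 26.95
  Round to 2 decimals: 26.95
  -> result = 26.95 C
Step 2: clamp_value(value=26.95, minimum=10.0, maximum=50.0)
  result = max(10.0, min(50.0, 26.95)) = max(10.0, 26.95) = 26.95
  was_clamped = (26.95 != 26.95) = false
  -> result = 26.95
26.95


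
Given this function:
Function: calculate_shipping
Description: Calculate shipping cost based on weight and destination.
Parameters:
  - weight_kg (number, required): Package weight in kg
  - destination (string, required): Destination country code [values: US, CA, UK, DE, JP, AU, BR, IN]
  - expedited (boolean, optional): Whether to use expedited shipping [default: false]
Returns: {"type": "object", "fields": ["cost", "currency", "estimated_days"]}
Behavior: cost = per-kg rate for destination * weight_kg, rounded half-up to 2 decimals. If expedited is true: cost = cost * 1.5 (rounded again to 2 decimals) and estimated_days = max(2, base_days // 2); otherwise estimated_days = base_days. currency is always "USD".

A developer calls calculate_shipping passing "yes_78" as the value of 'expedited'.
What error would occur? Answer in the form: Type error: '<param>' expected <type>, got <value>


Spec: 'expedited' is declared as boolean; "yes_78" is a string.
Type error: 'expedited' expected boolean, got "yes_78"


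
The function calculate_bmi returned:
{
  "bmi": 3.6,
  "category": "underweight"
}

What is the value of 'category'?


underweight


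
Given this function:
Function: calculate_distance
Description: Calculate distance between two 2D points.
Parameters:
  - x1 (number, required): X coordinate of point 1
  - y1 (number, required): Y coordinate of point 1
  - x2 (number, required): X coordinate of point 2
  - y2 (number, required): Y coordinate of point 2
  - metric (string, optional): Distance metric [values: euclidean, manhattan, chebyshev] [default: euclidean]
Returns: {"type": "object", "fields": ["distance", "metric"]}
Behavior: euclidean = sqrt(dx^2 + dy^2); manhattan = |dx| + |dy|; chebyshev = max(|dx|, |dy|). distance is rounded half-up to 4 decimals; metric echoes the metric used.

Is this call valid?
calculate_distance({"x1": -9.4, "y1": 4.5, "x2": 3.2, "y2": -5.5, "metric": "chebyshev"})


Checking all required parameters present and types match... All valid.
Valid


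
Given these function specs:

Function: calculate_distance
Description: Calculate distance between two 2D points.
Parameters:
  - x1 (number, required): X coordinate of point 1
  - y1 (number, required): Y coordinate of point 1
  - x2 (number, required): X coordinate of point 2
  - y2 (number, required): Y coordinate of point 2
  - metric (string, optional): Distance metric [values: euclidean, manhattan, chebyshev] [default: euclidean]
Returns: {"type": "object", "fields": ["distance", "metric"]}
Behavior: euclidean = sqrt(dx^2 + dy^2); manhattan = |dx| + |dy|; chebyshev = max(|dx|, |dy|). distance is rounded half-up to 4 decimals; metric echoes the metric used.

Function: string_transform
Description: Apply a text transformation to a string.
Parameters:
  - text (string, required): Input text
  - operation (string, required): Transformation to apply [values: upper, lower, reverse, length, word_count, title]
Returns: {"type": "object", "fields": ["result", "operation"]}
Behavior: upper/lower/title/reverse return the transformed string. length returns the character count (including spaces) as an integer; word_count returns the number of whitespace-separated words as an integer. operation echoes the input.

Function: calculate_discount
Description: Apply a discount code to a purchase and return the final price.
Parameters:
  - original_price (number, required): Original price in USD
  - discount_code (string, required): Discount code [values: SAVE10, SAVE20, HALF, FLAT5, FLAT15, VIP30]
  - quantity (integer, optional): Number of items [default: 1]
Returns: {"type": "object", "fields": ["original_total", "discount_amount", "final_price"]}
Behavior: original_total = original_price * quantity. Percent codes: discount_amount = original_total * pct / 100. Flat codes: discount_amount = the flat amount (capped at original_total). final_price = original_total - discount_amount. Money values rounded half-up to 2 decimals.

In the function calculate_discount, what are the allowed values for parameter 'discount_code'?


The calculate_discount spec declares:
  - discount_code (string, required): Discount code [values: SAVE10, SAVE20, HALF, FLAT5, FLAT15, VIP30]
Allowed values:
SAVE10, SAVE20, HALF, FLAT5, FLAT15, VIP30


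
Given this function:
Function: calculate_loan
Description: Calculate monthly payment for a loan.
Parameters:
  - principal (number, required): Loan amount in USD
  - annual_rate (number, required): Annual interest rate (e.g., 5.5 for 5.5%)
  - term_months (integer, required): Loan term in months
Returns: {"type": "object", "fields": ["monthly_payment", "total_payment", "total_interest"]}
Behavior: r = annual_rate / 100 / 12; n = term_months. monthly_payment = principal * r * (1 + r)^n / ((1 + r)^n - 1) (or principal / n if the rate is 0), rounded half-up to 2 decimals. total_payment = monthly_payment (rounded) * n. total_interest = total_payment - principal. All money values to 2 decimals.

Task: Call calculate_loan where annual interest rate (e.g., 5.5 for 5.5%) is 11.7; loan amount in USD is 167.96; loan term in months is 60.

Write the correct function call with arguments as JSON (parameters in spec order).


Mapping each described value to its parameter name:
  'Annual interest rate (e.g., 5.5 for 5.5%)' -> annual_rate = 11.7
  'Loan amount in USD' -> principal = 167.96
  'Loan term in months' -> term_months = 60
calculate_loan({"principal": 167.96, "annual_rate": 11.7, "term_months": 60})
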